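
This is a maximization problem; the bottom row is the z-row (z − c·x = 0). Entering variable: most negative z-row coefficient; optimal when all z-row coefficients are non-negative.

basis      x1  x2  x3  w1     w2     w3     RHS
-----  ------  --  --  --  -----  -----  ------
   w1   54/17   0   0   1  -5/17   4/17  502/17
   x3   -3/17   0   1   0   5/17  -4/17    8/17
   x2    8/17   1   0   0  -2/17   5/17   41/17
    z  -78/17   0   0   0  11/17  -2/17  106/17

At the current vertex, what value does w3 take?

w3 is not in the basis, so in the current basic feasible solution w3 = 0.

0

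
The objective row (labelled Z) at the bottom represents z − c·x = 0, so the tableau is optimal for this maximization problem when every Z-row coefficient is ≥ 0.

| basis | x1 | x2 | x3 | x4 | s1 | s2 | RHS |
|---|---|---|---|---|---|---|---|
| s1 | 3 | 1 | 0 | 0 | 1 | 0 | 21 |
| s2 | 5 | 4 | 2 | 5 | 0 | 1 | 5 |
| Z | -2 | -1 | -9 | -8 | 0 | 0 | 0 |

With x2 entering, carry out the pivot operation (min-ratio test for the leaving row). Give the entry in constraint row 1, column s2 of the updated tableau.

Ratio test on column x2 — row 1: 21/1 = 21; row 2: 5/4 = 5/4. Minimum is 5/4 at row 2 (s2 leaves); pivot element 4.
Divide row 2 by 4; eliminate column x2 from the other rows.
Row 1 update in column s2: 0 − 1·(1/4) = -1/4.

-1/4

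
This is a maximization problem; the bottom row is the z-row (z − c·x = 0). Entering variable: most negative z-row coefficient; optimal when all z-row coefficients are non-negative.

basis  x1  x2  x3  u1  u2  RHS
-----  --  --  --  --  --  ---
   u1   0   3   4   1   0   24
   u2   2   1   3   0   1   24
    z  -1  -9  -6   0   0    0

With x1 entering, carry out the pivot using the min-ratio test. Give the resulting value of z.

Ratio test on column x1 — row 1: entry 0 ≤ 0; row 2: 24/2 = 12. Minimum is 12 at row 2 (u2 leaves); pivot element 2.
Pivot on row 2; the z-row RHS becomes 0 − (-1)·12 = 12.

12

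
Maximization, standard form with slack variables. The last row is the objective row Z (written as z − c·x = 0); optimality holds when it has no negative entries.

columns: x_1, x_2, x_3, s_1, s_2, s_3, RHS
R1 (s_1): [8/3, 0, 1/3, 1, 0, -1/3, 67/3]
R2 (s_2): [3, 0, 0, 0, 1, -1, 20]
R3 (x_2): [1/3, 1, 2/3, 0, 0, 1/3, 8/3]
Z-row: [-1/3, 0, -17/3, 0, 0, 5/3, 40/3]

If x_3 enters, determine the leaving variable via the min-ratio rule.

x_2

Column x_3 entries and ratios — s_1: (67/3)/(1/3) = 67; s_2: 0 ≤ 0, skip; x_2: (8/3)/(2/3) = 4.
Smallest ratio is 4 in the row of x_2, so x_2 leaves.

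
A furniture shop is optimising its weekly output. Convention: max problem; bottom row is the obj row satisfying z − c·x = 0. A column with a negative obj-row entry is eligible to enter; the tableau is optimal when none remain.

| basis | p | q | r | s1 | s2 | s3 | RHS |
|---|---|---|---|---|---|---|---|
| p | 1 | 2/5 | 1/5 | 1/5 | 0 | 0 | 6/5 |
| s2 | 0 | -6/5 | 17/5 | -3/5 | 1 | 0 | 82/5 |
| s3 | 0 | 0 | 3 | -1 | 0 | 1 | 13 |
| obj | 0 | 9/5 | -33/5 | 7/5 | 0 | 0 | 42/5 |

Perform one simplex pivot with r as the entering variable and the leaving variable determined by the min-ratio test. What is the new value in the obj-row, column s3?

11/5

Ratio test on column r — row 1: (6/5)/(1/5) = 6; row 2: (82/5)/(17/5) = 82/17; row 3: 13/3 = 13/3. Minimum is 13/3 at row 3 (s3 leaves); pivot element 3.
Divide row 3 by 3; eliminate column r from the other rows.
obj-row update in column s3: 0 − (-33/5)·(1/3) = 11/5.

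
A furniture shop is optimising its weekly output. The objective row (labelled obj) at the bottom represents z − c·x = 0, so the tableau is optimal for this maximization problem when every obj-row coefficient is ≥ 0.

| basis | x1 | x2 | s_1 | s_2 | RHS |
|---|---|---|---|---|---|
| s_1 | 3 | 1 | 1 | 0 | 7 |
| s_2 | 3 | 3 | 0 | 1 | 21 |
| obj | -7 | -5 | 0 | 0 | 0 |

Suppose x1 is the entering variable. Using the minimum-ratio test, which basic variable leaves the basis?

Column x1 entries and ratios — s_1: 7/3 = 7/3; s_2: 21/3 = 7.
Smallest ratio is 7/3 in the row of s_1, so s_1 leaves.

s_1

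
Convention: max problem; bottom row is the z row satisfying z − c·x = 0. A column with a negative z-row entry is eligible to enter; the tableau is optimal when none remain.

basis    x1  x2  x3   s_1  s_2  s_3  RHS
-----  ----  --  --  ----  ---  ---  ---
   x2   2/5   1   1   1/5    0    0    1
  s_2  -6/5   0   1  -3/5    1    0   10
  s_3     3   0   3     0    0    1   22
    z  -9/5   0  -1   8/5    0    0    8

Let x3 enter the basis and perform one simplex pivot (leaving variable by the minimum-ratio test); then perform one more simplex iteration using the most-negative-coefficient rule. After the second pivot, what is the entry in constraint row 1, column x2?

Ratio test on column x3 — row 1: 1/1 = 1; row 2: 10/1 = 10; row 3: 22/3 = 22/3. Minimum is 1 at row 1 (x2 leaves); pivot element 1.
Divide row 1 by 1; eliminate column x3 from the other rows.
Second iteration: most negative z-row entry is -7/5 in column x1, so x1 enters.
Ratio test on column x1 — row 1: 1/(2/5) = 5/2; row 2: entry -8/5 ≤ 0; row 3: 19/(9/5) = 95/9. Minimum is 5/2 at row 1 (x3 leaves); pivot element 2/5.
Divide row 1 by 2/5; eliminate column x1 from the other rows.
After both pivots, the entry at constraint row 1, column x2 is 5/2.

5/2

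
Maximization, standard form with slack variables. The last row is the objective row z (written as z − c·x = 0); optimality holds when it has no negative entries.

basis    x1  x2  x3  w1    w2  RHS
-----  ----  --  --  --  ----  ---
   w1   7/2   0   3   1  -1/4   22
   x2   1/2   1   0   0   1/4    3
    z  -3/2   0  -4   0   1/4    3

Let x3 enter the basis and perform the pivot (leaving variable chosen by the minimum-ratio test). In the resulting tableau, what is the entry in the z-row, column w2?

-1/12

Ratio test on column x3 — row 1: 22/3 = 22/3; row 2: entry 0 ≤ 0. Minimum is 22/3 at row 1 (w1 leaves); pivot element 3.
Divide row 1 by 3; eliminate column x3 from the other rows.
z-row update in column w2: 1/4 − (-4)·(-1/12) = -1/12.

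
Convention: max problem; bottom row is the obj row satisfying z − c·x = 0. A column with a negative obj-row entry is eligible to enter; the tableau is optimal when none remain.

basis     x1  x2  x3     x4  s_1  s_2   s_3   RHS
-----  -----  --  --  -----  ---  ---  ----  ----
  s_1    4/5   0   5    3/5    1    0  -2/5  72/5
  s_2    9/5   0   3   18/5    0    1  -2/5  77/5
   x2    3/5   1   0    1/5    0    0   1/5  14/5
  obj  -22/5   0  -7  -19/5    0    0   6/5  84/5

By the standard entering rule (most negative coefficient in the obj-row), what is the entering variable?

Negative obj-row entries: x1: -22/5, x3: -7, x4: -19/5.
The most negative is -7 in column x3, so x3 enters.

x3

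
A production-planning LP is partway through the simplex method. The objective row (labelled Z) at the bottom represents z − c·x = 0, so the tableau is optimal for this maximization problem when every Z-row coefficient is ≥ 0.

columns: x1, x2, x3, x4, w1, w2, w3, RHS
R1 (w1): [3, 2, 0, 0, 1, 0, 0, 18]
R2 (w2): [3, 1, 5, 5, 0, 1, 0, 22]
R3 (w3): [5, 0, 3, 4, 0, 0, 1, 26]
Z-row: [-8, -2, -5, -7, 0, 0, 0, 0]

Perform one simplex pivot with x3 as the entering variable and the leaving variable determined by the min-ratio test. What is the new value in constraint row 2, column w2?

1/5

Ratio test on column x3 — row 1: entry 0 ≤ 0; row 2: 22/5 = 22/5; row 3: 26/3 = 26/3. Minimum is 22/5 at row 2 (w2 leaves); pivot element 5.
Divide row 2 by 5; eliminate column x3 from the other rows.
In the new row 2, the w2 entry is the old entry divided by the pivot: 1/5 = 1/5.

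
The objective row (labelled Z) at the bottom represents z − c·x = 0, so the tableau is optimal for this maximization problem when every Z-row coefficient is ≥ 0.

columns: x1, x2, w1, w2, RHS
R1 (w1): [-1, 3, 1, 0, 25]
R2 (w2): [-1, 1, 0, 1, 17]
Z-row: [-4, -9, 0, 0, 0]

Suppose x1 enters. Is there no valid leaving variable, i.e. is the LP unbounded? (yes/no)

Every constraint-row entry in column x1 is ≤ 0, so increasing x1 is unbounded.

yes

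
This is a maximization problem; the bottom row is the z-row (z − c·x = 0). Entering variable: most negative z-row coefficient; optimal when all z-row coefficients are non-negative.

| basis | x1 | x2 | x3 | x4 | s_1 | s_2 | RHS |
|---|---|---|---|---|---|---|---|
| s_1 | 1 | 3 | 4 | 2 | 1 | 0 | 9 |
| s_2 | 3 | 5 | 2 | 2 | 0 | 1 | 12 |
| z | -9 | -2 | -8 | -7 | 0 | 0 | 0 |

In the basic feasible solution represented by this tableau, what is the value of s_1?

9

s_1 is basic (row 1); its value is the RHS of that row, 9.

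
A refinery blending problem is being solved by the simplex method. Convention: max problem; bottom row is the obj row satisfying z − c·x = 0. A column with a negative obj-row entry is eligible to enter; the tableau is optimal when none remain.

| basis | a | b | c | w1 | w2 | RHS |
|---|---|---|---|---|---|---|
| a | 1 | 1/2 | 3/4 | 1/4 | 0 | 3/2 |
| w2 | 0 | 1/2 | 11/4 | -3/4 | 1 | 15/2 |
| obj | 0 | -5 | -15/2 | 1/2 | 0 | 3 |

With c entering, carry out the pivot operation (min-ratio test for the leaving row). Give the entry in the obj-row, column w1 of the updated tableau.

Ratio test on column c — row 1: (3/2)/(3/4) = 2; row 2: (15/2)/(11/4) = 30/11. Minimum is 2 at row 1 (a leaves); pivot element 3/4.
Divide row 1 by 3/4; eliminate column c from the other rows.
obj-row update in column w1: 1/2 − (-15/2)·(1/3) = 3.

3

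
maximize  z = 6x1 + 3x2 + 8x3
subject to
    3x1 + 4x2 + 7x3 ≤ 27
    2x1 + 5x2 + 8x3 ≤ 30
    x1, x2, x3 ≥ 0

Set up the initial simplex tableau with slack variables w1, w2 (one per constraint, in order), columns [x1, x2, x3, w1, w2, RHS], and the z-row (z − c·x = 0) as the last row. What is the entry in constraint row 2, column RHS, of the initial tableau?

The RHS of constraint 2 is b_2 = 30.

30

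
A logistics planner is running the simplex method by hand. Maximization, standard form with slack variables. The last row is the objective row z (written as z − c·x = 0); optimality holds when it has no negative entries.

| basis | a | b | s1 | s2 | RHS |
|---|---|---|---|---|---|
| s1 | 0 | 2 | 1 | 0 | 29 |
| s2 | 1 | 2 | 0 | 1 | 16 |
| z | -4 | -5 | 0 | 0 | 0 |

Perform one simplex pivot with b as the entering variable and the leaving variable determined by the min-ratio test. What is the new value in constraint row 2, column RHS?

Ratio test on column b — row 1: 29/2 = 29/2; row 2: 16/2 = 8. Minimum is 8 at row 2 (s2 leaves); pivot element 2.
Divide row 2 by 2; eliminate column b from the other rows.
In the new row 2, the RHS entry is the old entry divided by the pivot: 16/2 = 8.

8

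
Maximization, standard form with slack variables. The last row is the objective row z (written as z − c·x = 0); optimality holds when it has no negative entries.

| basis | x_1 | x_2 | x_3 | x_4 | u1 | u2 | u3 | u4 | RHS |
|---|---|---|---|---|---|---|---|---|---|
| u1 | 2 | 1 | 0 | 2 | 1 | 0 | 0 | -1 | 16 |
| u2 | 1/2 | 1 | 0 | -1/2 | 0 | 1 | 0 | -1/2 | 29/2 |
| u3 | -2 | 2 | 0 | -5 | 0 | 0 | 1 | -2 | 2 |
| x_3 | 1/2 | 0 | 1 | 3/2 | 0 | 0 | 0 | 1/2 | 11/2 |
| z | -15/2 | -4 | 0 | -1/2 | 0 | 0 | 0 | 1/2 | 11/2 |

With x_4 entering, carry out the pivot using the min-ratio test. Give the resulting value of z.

Ratio test on column x_4 — row 1: 16/2 = 8; row 2: entry -1/2 ≤ 0; row 3: entry -5 ≤ 0; row 4: (11/2)/(3/2) = 11/3. Minimum is 11/3 at row 4 (x_3 leaves); pivot element 3/2.
Pivot on row 4; the z-row RHS becomes 11/2 − (-1/2)·(11/3) = 22/3.

22/3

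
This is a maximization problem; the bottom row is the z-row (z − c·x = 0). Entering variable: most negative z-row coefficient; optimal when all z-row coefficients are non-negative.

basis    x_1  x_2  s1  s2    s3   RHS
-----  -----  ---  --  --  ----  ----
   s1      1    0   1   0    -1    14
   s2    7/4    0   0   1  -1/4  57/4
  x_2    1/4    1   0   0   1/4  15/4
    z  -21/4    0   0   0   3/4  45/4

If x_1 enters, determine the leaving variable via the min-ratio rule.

Column x_1 entries and ratios — s1: 14/1 = 14; s2: (57/4)/(7/4) = 57/7; x_2: (15/4)/(1/4) = 15.
Smallest ratio is 57/7 in the row of s2, so s2 leaves.

s2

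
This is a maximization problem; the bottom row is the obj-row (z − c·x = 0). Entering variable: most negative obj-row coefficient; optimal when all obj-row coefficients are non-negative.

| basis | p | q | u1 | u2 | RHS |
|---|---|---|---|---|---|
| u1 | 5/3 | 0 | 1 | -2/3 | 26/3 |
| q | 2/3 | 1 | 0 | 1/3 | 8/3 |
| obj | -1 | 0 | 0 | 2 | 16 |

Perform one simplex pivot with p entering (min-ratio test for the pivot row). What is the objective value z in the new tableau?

20

Ratio test on column p — row 1: (26/3)/(5/3) = 26/5; row 2: (8/3)/(2/3) = 4. Minimum is 4 at row 2 (q leaves); pivot element 2/3.
Pivot on row 2; the obj-row RHS becomes 16 − (-1)·4 = 20.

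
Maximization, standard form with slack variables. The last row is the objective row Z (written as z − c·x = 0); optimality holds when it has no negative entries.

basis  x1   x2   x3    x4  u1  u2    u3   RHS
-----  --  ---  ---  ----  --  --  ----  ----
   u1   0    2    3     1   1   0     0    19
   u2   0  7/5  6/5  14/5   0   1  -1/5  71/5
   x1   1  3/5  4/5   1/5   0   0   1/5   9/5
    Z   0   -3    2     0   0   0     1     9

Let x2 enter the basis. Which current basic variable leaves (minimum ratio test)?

x1

Column x2 entries and ratios — u1: 19/2 = 19/2; u2: (71/5)/(7/5) = 71/7; x1: (9/5)/(3/5) = 3.
Smallest ratio is 3 in the row of x1, so x1 leaves.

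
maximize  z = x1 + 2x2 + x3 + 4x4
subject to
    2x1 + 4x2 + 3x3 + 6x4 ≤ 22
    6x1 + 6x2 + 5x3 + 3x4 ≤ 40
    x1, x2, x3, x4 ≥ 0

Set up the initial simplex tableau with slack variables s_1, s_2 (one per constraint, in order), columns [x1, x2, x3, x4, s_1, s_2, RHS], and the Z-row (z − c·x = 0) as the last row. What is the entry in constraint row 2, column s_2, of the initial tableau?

Slack s_2 belongs to constraint 2; its column is the unit vector e_2, so the entry in row 2 is 1.

1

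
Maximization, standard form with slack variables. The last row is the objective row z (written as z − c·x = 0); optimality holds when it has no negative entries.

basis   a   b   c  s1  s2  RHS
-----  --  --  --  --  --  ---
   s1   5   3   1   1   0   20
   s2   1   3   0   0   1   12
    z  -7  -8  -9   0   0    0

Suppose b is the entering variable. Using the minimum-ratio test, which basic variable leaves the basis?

s2

Column b entries and ratios — s1: 20/3 = 20/3; s2: 12/3 = 4.
Smallest ratio is 4 in the row of s2, so s2 leaves.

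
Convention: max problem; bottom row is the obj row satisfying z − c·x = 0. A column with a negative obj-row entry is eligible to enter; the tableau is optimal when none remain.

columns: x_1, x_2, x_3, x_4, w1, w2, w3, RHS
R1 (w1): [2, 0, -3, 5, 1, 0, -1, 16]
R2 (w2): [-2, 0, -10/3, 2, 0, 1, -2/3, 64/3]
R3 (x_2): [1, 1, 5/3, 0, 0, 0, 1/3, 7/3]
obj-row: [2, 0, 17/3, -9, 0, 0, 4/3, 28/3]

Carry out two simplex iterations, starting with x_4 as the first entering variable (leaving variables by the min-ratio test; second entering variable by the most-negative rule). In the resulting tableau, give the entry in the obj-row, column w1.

9/5

Ratio test on column x_4 — row 1: 16/5 = 16/5; row 2: (64/3)/2 = 32/3; row 3: entry 0 ≤ 0. Minimum is 16/5 at row 1 (w1 leaves); pivot element 5.
Divide row 1 by 5; eliminate column x_4 from the other rows.
Second iteration: most negative obj-row entry is -7/15 in column w3, so w3 enters.
Ratio test on column w3 — row 1: entry -1/5 ≤ 0; row 2: entry -4/15 ≤ 0; row 3: (7/3)/(1/3) = 7. Minimum is 7 at row 3 (x_2 leaves); pivot element 1/3.
Divide row 3 by 1/3; eliminate column w3 from the other rows.
After both pivots, the entry at the obj-row, column w1 is 9/5.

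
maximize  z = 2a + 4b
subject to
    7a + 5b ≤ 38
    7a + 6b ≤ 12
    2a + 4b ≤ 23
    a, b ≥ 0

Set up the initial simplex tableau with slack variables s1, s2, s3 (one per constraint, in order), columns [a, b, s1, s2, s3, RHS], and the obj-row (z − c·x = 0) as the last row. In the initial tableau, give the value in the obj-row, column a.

-2

The obj-row carries the negated objective coefficients: the a entry is -2.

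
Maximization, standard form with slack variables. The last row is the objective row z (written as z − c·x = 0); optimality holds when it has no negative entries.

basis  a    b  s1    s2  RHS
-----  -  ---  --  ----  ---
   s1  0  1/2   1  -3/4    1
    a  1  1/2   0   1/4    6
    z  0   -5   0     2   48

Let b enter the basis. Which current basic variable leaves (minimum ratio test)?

Column b entries and ratios — s1: 1/(1/2) = 2; a: 6/(1/2) = 12.
Smallest ratio is 2 in the row of s1, so s1 leaves.

s1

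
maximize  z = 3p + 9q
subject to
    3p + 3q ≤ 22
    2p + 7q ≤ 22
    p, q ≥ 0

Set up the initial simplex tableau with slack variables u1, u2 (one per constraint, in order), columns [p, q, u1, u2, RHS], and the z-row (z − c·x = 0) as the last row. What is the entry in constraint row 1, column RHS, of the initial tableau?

The RHS of constraint 1 is b_1 = 22.

22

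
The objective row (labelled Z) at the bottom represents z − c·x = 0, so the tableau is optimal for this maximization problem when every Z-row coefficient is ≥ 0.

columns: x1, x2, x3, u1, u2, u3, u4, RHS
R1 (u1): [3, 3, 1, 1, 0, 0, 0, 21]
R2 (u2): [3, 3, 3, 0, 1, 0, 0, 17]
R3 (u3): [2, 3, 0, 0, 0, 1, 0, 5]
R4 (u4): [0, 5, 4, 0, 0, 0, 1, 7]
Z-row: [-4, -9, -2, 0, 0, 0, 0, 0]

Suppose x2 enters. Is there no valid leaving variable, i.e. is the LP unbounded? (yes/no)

Column x2 has positive entries in row(s) 1, 2, 3, 4, so the ratio test bounds it — not unbounded.

no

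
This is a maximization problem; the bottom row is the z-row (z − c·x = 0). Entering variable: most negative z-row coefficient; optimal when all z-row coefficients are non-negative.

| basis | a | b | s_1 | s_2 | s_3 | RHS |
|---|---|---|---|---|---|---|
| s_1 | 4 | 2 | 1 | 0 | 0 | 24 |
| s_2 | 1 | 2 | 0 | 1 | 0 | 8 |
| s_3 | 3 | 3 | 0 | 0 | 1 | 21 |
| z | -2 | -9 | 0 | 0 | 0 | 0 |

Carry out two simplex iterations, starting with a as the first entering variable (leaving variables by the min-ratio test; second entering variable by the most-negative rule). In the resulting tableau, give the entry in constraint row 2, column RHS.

4/3

Ratio test on column a — row 1: 24/4 = 6; row 2: 8/1 = 8; row 3: 21/3 = 7. Minimum is 6 at row 1 (s_1 leaves); pivot element 4.
Divide row 1 by 4; eliminate column a from the other rows.
Second iteration: most negative z-row entry is -8 in column b, so b enters.
Ratio test on column b — row 1: 6/(1/2) = 12; row 2: 2/(3/2) = 4/3; row 3: 3/(3/2) = 2. Minimum is 4/3 at row 2 (s_2 leaves); pivot element 3/2.
Divide row 2 by 3/2; eliminate column b from the other rows.
After both pivots, the entry at constraint row 2, column RHS is 4/3.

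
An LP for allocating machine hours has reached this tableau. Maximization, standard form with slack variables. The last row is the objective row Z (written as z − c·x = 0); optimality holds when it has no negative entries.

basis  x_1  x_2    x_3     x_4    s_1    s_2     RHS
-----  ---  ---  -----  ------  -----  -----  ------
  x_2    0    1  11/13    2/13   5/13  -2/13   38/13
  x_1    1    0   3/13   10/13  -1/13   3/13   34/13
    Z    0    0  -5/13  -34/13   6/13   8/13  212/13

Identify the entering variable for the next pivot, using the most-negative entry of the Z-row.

x_4

Negative Z-row entries: x_3: -5/13, x_4: -34/13.
The most negative is -34/13 in column x_4, so x_4 enters.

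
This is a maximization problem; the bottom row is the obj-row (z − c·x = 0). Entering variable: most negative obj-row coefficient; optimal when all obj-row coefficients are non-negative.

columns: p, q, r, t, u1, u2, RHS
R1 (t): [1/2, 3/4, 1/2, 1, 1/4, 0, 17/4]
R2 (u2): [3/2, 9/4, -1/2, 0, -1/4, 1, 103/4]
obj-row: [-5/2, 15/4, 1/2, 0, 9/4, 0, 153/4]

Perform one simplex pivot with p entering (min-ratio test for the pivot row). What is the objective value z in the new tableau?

Ratio test on column p — row 1: (17/4)/(1/2) = 17/2; row 2: (103/4)/(3/2) = 103/6. Minimum is 17/2 at row 1 (t leaves); pivot element 1/2.
Pivot on row 1; the obj-row RHS becomes 153/4 − (-5/2)·(17/2) = 119/2.

119/2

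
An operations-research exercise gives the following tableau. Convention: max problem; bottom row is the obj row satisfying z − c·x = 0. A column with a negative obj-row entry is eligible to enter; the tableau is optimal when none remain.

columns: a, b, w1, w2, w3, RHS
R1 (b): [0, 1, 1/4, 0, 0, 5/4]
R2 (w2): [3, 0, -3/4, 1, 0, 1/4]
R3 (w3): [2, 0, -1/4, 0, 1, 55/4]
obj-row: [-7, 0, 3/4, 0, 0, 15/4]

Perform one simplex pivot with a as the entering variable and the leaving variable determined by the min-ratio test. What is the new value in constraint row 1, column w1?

1/4

Ratio test on column a — row 1: entry 0 ≤ 0; row 2: (1/4)/3 = 1/12; row 3: (55/4)/2 = 55/8. Minimum is 1/12 at row 2 (w2 leaves); pivot element 3.
Divide row 2 by 3; eliminate column a from the other rows.
Row 1 update in column w1: 1/4 − 0·(-1/4) = 1/4.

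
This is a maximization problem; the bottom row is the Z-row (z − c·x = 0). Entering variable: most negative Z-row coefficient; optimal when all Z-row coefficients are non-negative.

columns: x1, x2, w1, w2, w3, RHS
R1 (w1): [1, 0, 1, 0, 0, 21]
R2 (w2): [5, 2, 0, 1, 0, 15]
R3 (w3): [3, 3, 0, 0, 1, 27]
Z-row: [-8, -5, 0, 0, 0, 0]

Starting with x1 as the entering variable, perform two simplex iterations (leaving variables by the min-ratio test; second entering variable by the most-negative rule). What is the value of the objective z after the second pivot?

Ratio test on column x1 — row 1: 21/1 = 21; row 2: 15/5 = 3; row 3: 27/3 = 9. Minimum is 3 at row 2 (w2 leaves); pivot element 5.
Pivot on row 2; the Z-row RHS becomes 0 − (-8)·3 = 24.
Next entering variable (most negative Z-row entry -9/5): x2.
Ratio test on column x2 — row 1: entry -2/5 ≤ 0; row 2: 3/(2/5) = 15/2; row 3: 18/(9/5) = 10. Minimum is 15/2 at row 2 (x1 leaves); pivot element 2/5.
After the second pivot the Z-row RHS is 24 − (-9/5)·(15/2) = 75/2.

75/2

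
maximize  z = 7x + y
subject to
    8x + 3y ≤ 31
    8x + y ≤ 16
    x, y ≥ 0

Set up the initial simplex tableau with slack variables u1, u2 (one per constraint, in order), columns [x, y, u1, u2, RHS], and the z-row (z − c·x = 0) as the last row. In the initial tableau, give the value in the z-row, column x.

The z-row carries the negated objective coefficients: the x entry is -7.

-7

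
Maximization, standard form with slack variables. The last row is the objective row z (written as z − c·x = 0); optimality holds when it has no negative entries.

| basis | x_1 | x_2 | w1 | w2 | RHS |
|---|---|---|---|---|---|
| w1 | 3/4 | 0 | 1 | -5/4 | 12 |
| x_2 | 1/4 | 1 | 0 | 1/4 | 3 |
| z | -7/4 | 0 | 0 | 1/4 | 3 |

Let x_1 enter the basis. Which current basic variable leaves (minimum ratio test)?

Column x_1 entries and ratios — w1: 12/(3/4) = 16; x_2: 3/(1/4) = 12.
Smallest ratio is 12 in the row of x_2, so x_2 leaves.

x_2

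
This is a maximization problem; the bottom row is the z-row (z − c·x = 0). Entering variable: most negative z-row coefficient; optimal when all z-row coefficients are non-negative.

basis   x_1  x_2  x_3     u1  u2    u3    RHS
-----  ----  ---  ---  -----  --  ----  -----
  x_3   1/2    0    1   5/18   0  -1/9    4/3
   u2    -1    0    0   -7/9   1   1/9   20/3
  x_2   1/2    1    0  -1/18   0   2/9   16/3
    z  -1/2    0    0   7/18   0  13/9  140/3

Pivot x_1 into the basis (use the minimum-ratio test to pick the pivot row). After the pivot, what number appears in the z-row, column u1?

Ratio test on column x_1 — row 1: (4/3)/(1/2) = 8/3; row 2: entry -1 ≤ 0; row 3: (16/3)/(1/2) = 32/3. Minimum is 8/3 at row 1 (x_3 leaves); pivot element 1/2.
Divide row 1 by 1/2; eliminate column x_1 from the other rows.
z-row update in column u1: 7/18 − (-1/2)·(5/9) = 2/3.

2/3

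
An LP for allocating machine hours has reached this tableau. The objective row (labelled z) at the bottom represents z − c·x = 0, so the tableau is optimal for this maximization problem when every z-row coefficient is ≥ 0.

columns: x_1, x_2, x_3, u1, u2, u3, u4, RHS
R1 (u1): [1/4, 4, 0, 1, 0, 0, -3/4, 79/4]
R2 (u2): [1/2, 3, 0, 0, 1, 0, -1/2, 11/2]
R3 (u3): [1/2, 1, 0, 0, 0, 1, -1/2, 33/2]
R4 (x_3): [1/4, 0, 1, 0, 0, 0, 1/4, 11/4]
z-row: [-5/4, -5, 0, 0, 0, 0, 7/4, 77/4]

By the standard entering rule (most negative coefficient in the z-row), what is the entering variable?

x_2

Negative z-row entries: x_1: -5/4, x_2: -5.
The most negative is -5 in column x_2, so x_2 enters.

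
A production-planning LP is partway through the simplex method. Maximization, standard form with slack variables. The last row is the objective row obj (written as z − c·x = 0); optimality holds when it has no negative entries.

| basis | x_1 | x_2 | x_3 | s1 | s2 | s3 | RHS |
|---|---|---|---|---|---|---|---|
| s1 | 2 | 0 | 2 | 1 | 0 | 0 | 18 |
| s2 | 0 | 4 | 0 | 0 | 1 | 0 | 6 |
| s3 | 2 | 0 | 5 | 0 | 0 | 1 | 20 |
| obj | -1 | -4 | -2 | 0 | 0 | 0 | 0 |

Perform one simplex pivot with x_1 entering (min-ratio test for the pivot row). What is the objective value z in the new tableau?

9

Ratio test on column x_1 — row 1: 18/2 = 9; row 2: entry 0 ≤ 0; row 3: 20/2 = 10. Minimum is 9 at row 1 (s1 leaves); pivot element 2.
Pivot on row 1; the obj-row RHS becomes 0 − (-1)·9 = 9.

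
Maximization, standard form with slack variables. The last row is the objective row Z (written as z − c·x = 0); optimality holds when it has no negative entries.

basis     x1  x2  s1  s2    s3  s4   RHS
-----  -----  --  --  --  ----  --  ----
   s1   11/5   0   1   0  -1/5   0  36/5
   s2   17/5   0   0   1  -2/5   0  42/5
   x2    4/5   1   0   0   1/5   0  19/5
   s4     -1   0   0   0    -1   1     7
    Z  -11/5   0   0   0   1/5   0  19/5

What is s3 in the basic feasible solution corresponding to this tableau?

s3 is not in the basis, so in the current basic feasible solution s3 = 0.

0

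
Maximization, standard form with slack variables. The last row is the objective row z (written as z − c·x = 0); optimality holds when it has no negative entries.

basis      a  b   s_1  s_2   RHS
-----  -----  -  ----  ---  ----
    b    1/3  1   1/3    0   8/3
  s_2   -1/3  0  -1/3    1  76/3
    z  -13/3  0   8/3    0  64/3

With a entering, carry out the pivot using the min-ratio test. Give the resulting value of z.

Ratio test on column a — row 1: (8/3)/(1/3) = 8; row 2: entry -1/3 ≤ 0. Minimum is 8 at row 1 (b leaves); pivot element 1/3.
Pivot on row 1; the z-row RHS becomes 64/3 − (-13/3)·8 = 56.

56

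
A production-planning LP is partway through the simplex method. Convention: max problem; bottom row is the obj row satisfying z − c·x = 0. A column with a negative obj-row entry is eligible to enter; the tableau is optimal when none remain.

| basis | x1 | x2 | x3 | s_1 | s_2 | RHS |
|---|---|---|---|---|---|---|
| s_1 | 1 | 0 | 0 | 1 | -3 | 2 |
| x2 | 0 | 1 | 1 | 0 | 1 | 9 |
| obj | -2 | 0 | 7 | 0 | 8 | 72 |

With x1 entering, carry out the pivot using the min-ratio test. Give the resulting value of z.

76

Ratio test on column x1 — row 1: 2/1 = 2; row 2: entry 0 ≤ 0. Minimum is 2 at row 1 (s_1 leaves); pivot element 1.
Pivot on row 1; the obj-row RHS becomes 72 − (-2)·2 = 76.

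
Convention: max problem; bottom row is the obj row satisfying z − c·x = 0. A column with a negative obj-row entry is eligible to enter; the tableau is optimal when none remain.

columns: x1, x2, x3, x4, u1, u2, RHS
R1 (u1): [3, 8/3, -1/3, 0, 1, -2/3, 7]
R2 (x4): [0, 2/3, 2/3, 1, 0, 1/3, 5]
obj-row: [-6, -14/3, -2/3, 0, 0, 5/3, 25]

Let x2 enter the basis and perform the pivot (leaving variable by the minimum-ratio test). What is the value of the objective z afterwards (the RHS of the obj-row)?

Ratio test on column x2 — row 1: 7/(8/3) = 21/8; row 2: 5/(2/3) = 15/2. Minimum is 21/8 at row 1 (u1 leaves); pivot element 8/3.
Pivot on row 1; the obj-row RHS becomes 25 − (-14/3)·(21/8) = 149/4.

149/4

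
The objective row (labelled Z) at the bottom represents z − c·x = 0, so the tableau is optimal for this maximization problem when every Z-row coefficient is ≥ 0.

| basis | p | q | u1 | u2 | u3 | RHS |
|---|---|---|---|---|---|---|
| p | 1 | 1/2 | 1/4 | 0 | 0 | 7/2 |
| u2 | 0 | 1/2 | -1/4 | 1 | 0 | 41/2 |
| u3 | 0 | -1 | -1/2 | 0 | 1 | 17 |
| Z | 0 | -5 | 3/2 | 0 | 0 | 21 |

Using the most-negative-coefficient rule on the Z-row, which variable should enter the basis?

Negative Z-row entries: q: -5.
The most negative is -5 in column q, so q enters.

q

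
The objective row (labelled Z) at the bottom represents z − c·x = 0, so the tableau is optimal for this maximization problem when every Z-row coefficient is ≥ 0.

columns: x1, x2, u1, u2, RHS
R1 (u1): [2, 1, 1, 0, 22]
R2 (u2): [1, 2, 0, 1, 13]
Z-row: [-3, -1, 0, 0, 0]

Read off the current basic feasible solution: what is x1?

0

x1 is not in the basis, so in the current basic feasible solution x1 = 0.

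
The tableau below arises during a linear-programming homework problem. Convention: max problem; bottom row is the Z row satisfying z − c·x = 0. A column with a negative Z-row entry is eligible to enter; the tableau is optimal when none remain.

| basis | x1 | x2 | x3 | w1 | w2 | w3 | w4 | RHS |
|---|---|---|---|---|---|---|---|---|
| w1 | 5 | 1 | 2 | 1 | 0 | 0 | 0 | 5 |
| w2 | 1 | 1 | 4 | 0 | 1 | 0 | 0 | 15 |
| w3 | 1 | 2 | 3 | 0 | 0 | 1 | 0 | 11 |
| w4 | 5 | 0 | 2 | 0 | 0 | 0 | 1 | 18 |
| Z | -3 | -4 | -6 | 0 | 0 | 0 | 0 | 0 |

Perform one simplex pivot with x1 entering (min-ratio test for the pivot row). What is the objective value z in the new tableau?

3

Ratio test on column x1 — row 1: 5/5 = 1; row 2: 15/1 = 15; row 3: 11/1 = 11; row 4: 18/5 = 18/5. Minimum is 1 at row 1 (w1 leaves); pivot element 5.
Pivot on row 1; the Z-row RHS becomes 0 − (-3)·1 = 3.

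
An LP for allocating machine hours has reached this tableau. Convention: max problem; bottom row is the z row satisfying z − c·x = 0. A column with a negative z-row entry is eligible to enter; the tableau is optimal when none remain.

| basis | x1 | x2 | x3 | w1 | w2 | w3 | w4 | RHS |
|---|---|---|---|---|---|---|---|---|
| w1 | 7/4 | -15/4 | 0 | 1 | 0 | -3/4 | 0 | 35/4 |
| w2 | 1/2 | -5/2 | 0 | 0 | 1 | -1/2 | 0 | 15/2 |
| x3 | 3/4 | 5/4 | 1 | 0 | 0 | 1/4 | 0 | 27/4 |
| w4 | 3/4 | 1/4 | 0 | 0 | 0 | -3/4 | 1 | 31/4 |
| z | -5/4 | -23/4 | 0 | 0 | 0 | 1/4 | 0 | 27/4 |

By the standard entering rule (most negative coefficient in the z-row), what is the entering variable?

Negative z-row entries: x1: -5/4, x2: -23/4.
The most negative is -23/4 in column x2, so x2 enters.

x2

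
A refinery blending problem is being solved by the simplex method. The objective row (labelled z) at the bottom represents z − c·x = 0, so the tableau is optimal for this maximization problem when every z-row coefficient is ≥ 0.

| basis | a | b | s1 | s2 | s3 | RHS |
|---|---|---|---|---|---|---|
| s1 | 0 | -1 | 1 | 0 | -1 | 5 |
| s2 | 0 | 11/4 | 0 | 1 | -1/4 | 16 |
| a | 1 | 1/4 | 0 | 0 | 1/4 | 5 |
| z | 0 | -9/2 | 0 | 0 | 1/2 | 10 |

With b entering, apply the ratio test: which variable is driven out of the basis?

s2

Column b entries and ratios — s1: -1 ≤ 0, skip; s2: 16/(11/4) = 64/11; a: 5/(1/4) = 20.
Smallest ratio is 64/11 in the row of s2, so s2 leaves.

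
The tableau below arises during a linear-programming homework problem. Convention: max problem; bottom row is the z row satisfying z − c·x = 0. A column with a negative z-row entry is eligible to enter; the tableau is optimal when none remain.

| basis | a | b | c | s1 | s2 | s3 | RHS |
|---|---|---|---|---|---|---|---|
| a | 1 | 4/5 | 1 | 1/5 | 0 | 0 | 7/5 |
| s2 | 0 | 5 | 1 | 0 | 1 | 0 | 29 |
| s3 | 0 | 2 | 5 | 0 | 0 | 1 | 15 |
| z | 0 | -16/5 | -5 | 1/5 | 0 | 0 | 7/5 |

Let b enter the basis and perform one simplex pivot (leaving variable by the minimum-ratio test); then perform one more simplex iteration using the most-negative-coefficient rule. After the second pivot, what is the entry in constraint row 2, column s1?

-1/5

Ratio test on column b — row 1: (7/5)/(4/5) = 7/4; row 2: 29/5 = 29/5; row 3: 15/2 = 15/2. Minimum is 7/4 at row 1 (a leaves); pivot element 4/5.
Divide row 1 by 4/5; eliminate column b from the other rows.
Second iteration: most negative z-row entry is -1 in column c, so c enters.
Ratio test on column c — row 1: (7/4)/(5/4) = 7/5; row 2: entry -21/4 ≤ 0; row 3: (23/2)/(5/2) = 23/5. Minimum is 7/5 at row 1 (b leaves); pivot element 5/4.
Divide row 1 by 5/4; eliminate column c from the other rows.
After both pivots, the entry at constraint row 2, column s1 is -1/5.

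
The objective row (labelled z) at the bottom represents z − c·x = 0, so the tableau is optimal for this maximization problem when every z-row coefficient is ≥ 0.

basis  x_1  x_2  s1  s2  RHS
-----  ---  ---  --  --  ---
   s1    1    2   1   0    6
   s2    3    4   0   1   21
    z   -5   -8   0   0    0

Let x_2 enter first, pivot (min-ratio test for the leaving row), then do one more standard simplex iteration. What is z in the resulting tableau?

Ratio test on column x_2 — row 1: 6/2 = 3; row 2: 21/4 = 21/4. Minimum is 3 at row 1 (s1 leaves); pivot element 2.
Pivot on row 1; the z-row RHS becomes 0 − (-8)·3 = 24.
Next entering variable (most negative z-row entry -1): x_1.
Ratio test on column x_1 — row 1: 3/(1/2) = 6; row 2: 9/1 = 9. Minimum is 6 at row 1 (x_2 leaves); pivot element 1/2.
After the second pivot the z-row RHS is 24 − (-1)·6 = 30.

30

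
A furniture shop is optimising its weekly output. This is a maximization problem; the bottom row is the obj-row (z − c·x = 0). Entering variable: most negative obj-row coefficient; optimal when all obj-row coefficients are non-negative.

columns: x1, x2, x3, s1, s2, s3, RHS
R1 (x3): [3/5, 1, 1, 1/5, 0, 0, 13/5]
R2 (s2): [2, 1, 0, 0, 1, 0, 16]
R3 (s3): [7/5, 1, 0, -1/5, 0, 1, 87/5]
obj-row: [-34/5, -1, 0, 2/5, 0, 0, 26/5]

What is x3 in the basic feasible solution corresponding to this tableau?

13/5

x3 is basic (row 1); its value is the RHS of that row, 13/5.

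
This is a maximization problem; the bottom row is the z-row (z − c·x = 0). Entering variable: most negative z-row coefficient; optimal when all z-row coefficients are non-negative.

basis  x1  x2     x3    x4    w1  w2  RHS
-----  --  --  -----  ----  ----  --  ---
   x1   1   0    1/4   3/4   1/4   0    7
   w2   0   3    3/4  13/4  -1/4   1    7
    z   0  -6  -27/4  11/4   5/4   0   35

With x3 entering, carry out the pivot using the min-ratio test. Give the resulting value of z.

Ratio test on column x3 — row 1: 7/(1/4) = 28; row 2: 7/(3/4) = 28/3. Minimum is 28/3 at row 2 (w2 leaves); pivot element 3/4.
Pivot on row 2; the z-row RHS becomes 35 − (-27/4)·(28/3) = 98.

98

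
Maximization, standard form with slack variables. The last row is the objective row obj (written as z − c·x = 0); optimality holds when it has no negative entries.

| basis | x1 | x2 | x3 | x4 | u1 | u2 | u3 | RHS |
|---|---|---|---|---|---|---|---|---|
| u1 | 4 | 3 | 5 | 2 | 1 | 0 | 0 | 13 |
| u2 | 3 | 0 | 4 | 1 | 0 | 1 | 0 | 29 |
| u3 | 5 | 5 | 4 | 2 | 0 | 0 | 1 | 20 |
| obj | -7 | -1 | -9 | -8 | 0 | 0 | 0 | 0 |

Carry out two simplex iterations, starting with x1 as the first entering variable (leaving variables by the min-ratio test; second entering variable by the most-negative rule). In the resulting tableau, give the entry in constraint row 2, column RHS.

Ratio test on column x1 — row 1: 13/4 = 13/4; row 2: 29/3 = 29/3; row 3: 20/5 = 4. Minimum is 13/4 at row 1 (u1 leaves); pivot element 4.
Divide row 1 by 4; eliminate column x1 from the other rows.
Second iteration: most negative obj-row entry is -9/2 in column x4, so x4 enters.
Ratio test on column x4 — row 1: (13/4)/(1/2) = 13/2; row 2: entry -1/2 ≤ 0; row 3: entry -1/2 ≤ 0. Minimum is 13/2 at row 1 (x1 leaves); pivot element 1/2.
Divide row 1 by 1/2; eliminate column x4 from the other rows.
After both pivots, the entry at constraint row 2, column RHS is 45/2.

45/2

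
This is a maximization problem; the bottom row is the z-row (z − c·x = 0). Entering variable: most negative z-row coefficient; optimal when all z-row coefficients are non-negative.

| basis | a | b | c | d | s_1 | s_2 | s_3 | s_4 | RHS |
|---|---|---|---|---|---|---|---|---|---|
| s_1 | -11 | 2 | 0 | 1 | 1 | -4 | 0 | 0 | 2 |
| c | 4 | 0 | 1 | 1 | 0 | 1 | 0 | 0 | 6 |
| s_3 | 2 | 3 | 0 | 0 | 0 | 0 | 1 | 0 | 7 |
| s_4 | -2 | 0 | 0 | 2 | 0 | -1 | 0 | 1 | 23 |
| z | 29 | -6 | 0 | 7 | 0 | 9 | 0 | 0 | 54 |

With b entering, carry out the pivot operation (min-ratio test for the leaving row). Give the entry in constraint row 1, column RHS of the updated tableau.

1

Ratio test on column b — row 1: 2/2 = 1; row 2: entry 0 ≤ 0; row 3: 7/3 = 7/3; row 4: entry 0 ≤ 0. Minimum is 1 at row 1 (s_1 leaves); pivot element 2.
Divide row 1 by 2; eliminate column b from the other rows.
In the new row 1, the RHS entry is the old entry divided by the pivot: 2/2 = 1.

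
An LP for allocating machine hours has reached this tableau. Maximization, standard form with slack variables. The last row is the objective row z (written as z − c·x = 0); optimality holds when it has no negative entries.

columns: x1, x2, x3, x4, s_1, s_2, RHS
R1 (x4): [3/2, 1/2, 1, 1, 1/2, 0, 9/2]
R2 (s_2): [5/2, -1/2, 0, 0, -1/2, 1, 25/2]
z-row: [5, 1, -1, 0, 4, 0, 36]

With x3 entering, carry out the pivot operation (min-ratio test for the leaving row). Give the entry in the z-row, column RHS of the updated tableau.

81/2

Ratio test on column x3 — row 1: (9/2)/1 = 9/2; row 2: entry 0 ≤ 0. Minimum is 9/2 at row 1 (x4 leaves); pivot element 1.
Divide row 1 by 1; eliminate column x3 from the other rows.
z-row update in column RHS: 36 − (-1)·(9/2) = 81/2.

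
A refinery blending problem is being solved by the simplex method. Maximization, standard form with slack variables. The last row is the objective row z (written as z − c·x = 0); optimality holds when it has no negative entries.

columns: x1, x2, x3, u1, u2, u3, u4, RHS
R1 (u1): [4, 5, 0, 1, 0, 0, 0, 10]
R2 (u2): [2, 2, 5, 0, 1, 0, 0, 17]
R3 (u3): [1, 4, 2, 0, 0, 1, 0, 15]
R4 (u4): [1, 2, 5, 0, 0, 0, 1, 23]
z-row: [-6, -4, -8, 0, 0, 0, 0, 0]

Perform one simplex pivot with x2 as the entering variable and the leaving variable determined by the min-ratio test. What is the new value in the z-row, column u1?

Ratio test on column x2 — row 1: 10/5 = 2; row 2: 17/2 = 17/2; row 3: 15/4 = 15/4; row 4: 23/2 = 23/2. Minimum is 2 at row 1 (u1 leaves); pivot element 5.
Divide row 1 by 5; eliminate column x2 from the other rows.
z-row update in column u1: 0 − (-4)·(1/5) = 4/5.

4/5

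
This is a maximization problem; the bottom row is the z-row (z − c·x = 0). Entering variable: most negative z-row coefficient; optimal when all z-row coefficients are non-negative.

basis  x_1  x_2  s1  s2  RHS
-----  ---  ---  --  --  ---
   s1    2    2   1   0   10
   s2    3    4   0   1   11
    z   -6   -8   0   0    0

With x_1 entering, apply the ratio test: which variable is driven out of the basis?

Column x_1 entries and ratios — s1: 10/2 = 5; s2: 11/3 = 11/3.
Smallest ratio is 11/3 in the row of s2, so s2 leaves.

s2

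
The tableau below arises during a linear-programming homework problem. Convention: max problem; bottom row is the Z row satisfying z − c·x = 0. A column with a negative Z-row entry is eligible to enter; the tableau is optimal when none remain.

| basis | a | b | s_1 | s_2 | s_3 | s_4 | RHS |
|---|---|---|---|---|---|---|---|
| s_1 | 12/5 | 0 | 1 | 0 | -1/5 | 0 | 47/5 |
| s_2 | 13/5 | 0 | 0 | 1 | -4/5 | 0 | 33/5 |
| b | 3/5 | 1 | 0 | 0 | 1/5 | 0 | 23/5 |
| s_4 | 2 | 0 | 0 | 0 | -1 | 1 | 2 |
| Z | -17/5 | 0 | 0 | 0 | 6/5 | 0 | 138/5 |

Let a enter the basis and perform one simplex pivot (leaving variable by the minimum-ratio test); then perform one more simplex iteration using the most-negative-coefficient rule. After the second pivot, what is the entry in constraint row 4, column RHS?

9/2

Ratio test on column a — row 1: (47/5)/(12/5) = 47/12; row 2: (33/5)/(13/5) = 33/13; row 3: (23/5)/(3/5) = 23/3; row 4: 2/2 = 1. Minimum is 1 at row 4 (s_4 leaves); pivot element 2.
Divide row 4 by 2; eliminate column a from the other rows.
Second iteration: most negative Z-row entry is -1/2 in column s_3, so s_3 enters.
Ratio test on column s_3 — row 1: 7/1 = 7; row 2: 4/(1/2) = 8; row 3: 4/(1/2) = 8; row 4: entry -1/2 ≤ 0. Minimum is 7 at row 1 (s_1 leaves); pivot element 1.
Divide row 1 by 1; eliminate column s_3 from the other rows.
After both pivots, the entry at constraint row 4, column RHS is 9/2.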